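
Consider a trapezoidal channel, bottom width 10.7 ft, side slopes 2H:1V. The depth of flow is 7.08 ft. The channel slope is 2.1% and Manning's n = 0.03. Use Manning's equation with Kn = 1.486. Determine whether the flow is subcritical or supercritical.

With bottom width b = 10.7 ft and side slope z = 2: A = (b + zy)y = (10.7 + 2×7.08)×7.08 = 176 ft²; P = b + 2y√(1+z²) = 10.7 + 2×7.08×2.236 = 42.36 ft.
Hydraulic radius R = A/P = 176/42.36 = 4.155 ft.
V = (1.486/n) R^(2/3) √S = (1.486/0.03) × 4.155^(2/3) × √0.021 = 18.55 ft/s. Hydraulic depth D_h = A/T = 176/39.02 = 4.511 ft.
Froude number Fr = V/√(g·D_h) = 18.55/√(32.2×4.511) = 1.54, which is greater than 1, so the flow is supercritical.

supercritical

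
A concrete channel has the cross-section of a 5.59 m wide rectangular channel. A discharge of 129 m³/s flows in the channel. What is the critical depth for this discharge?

y_c = 3.79 m

For a rectangular channel, critical depth y_c = (q²/g)^(1/3) where q = Q/b = 129/5.59 = 23.08 m²/s.
So y_c = (23.08²/9.81)^(1/3) = 3.79 m.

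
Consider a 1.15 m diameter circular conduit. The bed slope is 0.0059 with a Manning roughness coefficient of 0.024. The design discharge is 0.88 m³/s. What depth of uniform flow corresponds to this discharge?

y_n = 0.647 m

Manning's equation rearranged: A R^(2/3) = nQ / (1·√S) = 0.024 × 0.88 / (√0.0059) = 0.275.
Try y = 0.726 m: A R^(2/3) = 0.3281 — over.
Try y = 0.517 m: A R^(2/3) = 0.1881 — short.
Try y = 0.647 m: A R^(2/3) = 0.2749 — close enough.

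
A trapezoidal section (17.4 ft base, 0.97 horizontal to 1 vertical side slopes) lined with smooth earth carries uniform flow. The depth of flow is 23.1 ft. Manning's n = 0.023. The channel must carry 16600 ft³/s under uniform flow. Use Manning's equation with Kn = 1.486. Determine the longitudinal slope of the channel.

S = 0.0031

With bottom width b = 17.4 ft and side slope z = 0.97: A = (b + zy)y = (17.4 + 0.97×23.1)×23.1 = 919.5 ft²; P = b + 2y√(1+z²) = 17.4 + 2×23.1×1.393 = 81.76 ft.
Hydraulic radius R = A/P = 919.5/81.76 = 11.25 ft.
From Manning's equation, S = [nQ / (1.486 A R^(2/3))]² = [0.023 × 16600 / (1.486 × 919.5 × 11.25^(2/3))]² = 0.0031.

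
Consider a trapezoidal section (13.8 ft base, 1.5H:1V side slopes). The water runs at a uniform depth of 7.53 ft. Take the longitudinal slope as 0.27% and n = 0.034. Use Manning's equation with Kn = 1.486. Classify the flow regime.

With bottom width b = 13.8 ft and side slope z = 1.5: A = (b + zy)y = (13.8 + 1.5×7.53)×7.53 = 189 ft²; P = b + 2y√(1+z²) = 13.8 + 2×7.53×1.803 = 40.95 ft.
Hydraulic radius R = A/P = 189/40.95 = 4.615 ft.
V = (1.486/n) R^(2/3) √S = (1.486/0.034) × 4.615^(2/3) × √0.0027 = 6.295 ft/s. Hydraulic depth D_h = A/T = 189/36.39 = 5.193 ft.
Froude number Fr = V/√(g·D_h) = 6.295/√(32.2×5.193) = 0.487, which is less than 1, so the flow is subcritical.

subcritical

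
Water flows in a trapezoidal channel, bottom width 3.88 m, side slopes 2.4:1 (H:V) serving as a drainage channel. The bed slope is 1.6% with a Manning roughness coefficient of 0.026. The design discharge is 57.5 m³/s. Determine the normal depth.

y_n = 1.56 m

Manning's equation rearranged: A R^(2/3) = nQ / (1·√S) = 0.026 × 57.5 / (√0.016) = 11.82.
Trying y = 1.94 m: A R^(2/3) = 18.55 — high.
Trying y = 1.28 m: A R^(2/3) = 7.951 — low.
Trying y = 1.56 m: A R^(2/3) = 11.83 — matches.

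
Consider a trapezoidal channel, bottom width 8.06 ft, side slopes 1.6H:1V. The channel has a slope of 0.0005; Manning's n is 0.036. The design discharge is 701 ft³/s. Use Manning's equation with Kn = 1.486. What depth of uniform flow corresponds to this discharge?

y_n = 10.2 ft

Manning's equation rearranged: A R^(2/3) = nQ / (1.486·√S) = 0.036 × 701 / (1.486 × √0.0005) = 759.5.
At y = 11.6 ft: A R^(2/3) = 1015 — over.
At y = 8.57 ft: A R^(2/3) = 517.5 — short.
At y = 10.2 ft: A R^(2/3) = 759.9 — ≈ 759.5.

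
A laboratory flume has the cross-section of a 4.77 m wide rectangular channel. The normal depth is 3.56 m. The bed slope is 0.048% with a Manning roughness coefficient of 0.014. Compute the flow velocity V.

Flow area A = b·y = 4.77 × 3.56 = 16.98 m². Wetted perimeter P = b + 2y = 4.77 + 2×3.56 = 11.89 m.
Hydraulic radius R = A/P = 16.98/11.89 = 1.428 m.
From Manning's equation, V = (1/n) R^(2/3) S^(1/2) = (1/0.014) × 1.428^(2/3) × 0.00048^(1/2) = 1.98 m/s.

V = 1.98 m/s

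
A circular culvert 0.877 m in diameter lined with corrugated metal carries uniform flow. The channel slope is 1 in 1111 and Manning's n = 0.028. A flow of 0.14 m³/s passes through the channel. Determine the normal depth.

y_n = 0.487 m

Manning's equation rearranged: A R^(2/3) = nQ / (1·√S) = 0.028 × 0.14 / (√0.0009001) = 0.1307.
At y = 0.544 m: A R^(2/3) = 0.1552 — high.
At y = 0.422 m: A R^(2/3) = 0.1028 — low.
At y = 0.487 m: A R^(2/3) = 0.1307 — matches.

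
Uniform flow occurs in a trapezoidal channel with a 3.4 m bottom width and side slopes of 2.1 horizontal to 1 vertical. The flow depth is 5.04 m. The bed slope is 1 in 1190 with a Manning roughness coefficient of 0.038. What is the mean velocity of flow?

With bottom width b = 3.4 m and side slope z = 2.1: A = (b + zy)y = (3.4 + 2.1×5.04)×5.04 = 70.48 m²; P = b + 2y√(1+z²) = 3.4 + 2×5.04×2.326 = 26.85 m.
Hydraulic radius R = A/P = 70.48/26.85 = 2.625 m.
From Manning's equation, V = (1/n) R^(2/3) S^(1/2) = (1/0.038) × 2.625^(2/3) × 0.0008403^(1/2) = 1.45 m/s.

V = 1.45 m/s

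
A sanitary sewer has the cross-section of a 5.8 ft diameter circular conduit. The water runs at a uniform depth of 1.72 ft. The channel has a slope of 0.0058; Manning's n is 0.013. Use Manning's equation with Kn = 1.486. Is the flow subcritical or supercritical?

For a circular section of diameter D = 5.8 ft at depth y = 1.72 ft, the central angle is θ = 2 arccos(1 − 2y/D) = 2.303 rad. Then A = (D²/8)(θ − sin θ) = 6.56 ft² and P = Dθ/2 = 6.68 ft.
Hydraulic radius R = A/P = 6.56/6.68 = 0.9821 ft.
V = (1.486/n) R^(2/3) √S = (1.486/0.013) × 0.9821^(2/3) × √0.0058 = 8.601 ft/s. Hydraulic depth D_h = A/T = 6.56/5.298 = 1.238 ft.
Froude number Fr = V/√(g·D_h) = 8.601/√(32.2×1.238) = 1.36, which is greater than 1, so the flow is supercritical.

supercritical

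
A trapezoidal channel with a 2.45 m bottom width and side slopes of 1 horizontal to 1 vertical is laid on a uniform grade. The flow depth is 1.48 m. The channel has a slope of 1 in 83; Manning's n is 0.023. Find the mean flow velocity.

V = 4.37 m/s

With bottom width b = 2.45 m and side slope z = 1: A = (b + zy)y = (2.45 + 1×1.48)×1.48 = 5.816 m²; P = b + 2y√(1+z²) = 2.45 + 2×1.48×1.414 = 6.636 m.
Hydraulic radius R = A/P = 5.816/6.636 = 0.8765 m.
From Manning's equation, V = (1/n) R^(2/3) S^(1/2) = (1/0.023) × 0.8765^(2/3) × 0.01205^(1/2) = 4.37 m/s.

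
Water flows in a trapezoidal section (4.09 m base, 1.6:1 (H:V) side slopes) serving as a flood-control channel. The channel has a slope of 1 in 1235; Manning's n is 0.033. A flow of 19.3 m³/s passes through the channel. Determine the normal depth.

y_n = 2.3 m

Manning's equation rearranged: A R^(2/3) = nQ / (1·√S) = 0.033 × 19.3 / (√0.0008097) = 22.38.
Trying y = 1.9 m: A R^(2/3) = 15.32 — too small.
Trying y = 2.88 m: A R^(2/3) = 35.33 — too large.
Trying y = 2.3 m: A R^(2/3) = 22.36 — close enough.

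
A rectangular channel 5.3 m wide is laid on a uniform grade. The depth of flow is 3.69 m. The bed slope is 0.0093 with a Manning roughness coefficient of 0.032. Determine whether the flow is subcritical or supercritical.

Flow area A = b·y = 5.3 × 3.69 = 19.56 m². Wetted perimeter P = b + 2y = 5.3 + 2×3.69 = 12.68 m.
Hydraulic radius R = A/P = 19.56/12.68 = 1.542 m.
V = (1/n) R^(2/3) √S = (1/0.032) × 1.542^(2/3) × √0.0093 = 4.023 m/s. Hydraulic depth D_h = A/T = 19.56/5.3 = 3.69 m.
Froude number Fr = V/√(g·D_h) = 4.023/√(9.81×3.69) = 0.669, which is less than 1, so the flow is subcritical.

subcritical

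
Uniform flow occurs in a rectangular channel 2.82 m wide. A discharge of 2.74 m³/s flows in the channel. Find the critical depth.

For a rectangular channel, critical depth y_c = (q²/g)^(1/3) where q = Q/b = 2.74/2.82 = 0.9716 m²/s.
So y_c = (0.9716²/9.81)^(1/3) = 0.458 m.

y_c = 0.458 m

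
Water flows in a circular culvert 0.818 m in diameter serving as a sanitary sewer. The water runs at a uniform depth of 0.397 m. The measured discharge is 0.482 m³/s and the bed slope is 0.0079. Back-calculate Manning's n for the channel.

For a circular section of diameter D = 0.818 m at depth y = 0.397 m, the central angle is θ = 2 arccos(1 − 2y/D) = 3.083 rad. Then A = (D²/8)(θ − sin θ) = 0.2529 m² and P = Dθ/2 = 1.261 m.
Hydraulic radius R = A/P = 0.2529/1.261 = 0.2006 m.
Rearranging Manning's equation: n = (1/Q) A R^(2/3) S^(1/2) = (1/0.482) × 0.2529 × 0.2006^(2/3) × √0.0079 = 0.016.

n = 0.016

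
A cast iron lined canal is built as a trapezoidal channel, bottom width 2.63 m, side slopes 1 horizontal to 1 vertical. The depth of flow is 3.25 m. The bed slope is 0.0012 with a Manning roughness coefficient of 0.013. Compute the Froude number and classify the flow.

subcritical

With bottom width b = 2.63 m and side slope z = 1: A = (b + zy)y = (2.63 + 1×3.25)×3.25 = 19.11 m²; P = b + 2y√(1+z²) = 2.63 + 2×3.25×1.414 = 11.82 m.
Hydraulic radius R = A/P = 19.11/11.82 = 1.616 m.
V = (1/n) R^(2/3) √S = (1/0.013) × 1.616^(2/3) × √0.0012 = 3.67 m/s. Hydraulic depth D_h = A/T = 19.11/9.13 = 2.093 m.
Froude number Fr = V/√(g·D_h) = 3.67/√(9.81×2.093) = 0.81, which is less than 1, so the flow is subcritical.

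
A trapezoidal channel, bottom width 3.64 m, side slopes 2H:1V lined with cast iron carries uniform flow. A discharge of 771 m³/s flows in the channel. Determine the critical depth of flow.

y_c = 7.03 m

At critical depth, Q² T / (g A³) = 1, i.e. A³/T = Q²/g = 771²/9.81 = 60600.
Trying y = 8.5 m: A³/T = 143500 — high.
Trying y = 5.26 m: A³/T = 16740 — low.
Trying y = 7.03 m: A³/T = 60660 — close enough.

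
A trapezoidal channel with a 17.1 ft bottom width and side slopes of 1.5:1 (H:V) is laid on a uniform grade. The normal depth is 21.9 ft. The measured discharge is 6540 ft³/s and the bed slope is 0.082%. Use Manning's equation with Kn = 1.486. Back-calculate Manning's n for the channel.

n = 0.036

With bottom width b = 17.1 ft and side slope z = 1.5: A = (b + zy)y = (17.1 + 1.5×21.9)×21.9 = 1094 ft²; P = b + 2y√(1+z²) = 17.1 + 2×21.9×1.803 = 96.06 ft.
Hydraulic radius R = A/P = 1094/96.06 = 11.39 ft.
Rearranging Manning's equation: n = (1.486/Q) A R^(2/3) S^(1/2) = (1.486/6540) × 1094 × 11.39^(2/3) × √0.00082 = 0.036.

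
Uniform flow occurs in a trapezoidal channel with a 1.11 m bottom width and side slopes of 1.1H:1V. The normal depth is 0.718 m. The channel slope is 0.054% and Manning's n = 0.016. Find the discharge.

With bottom width b = 1.11 m and side slope z = 1.1: A = (b + zy)y = (1.11 + 1.1×0.718)×0.718 = 1.364 m²; P = b + 2y√(1+z²) = 1.11 + 2×0.718×1.487 = 3.245 m.
Hydraulic radius R = A/P = 1.364/3.245 = 0.4204 m.
Manning's equation: Q = (1/n) A R^(2/3) S^(1/2) = (1/0.016) × 1.364 × 0.4204^(2/3) × 0.00054^(1/2) = 1.11 m³/s.

Q = 1.11 m³/s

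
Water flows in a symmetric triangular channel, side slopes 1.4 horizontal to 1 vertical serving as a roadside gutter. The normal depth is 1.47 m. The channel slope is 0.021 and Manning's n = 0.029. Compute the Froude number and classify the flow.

For a triangular section with side slope z = 1.4: A = zy² = 1.4×1.47² = 3.025 m²; P = 2y√(1+z²) = 2×1.47×1.72 = 5.058 m.
Hydraulic radius R = A/P = 3.025/5.058 = 0.5981 m.
V = (1/n) R^(2/3) √S = (1/0.029) × 0.5981^(2/3) × √0.021 = 3.547 m/s. Hydraulic depth D_h = A/T = 3.025/4.116 = 0.735 m.
Froude number Fr = V/√(g·D_h) = 3.547/√(9.81×0.735) = 1.32, which is greater than 1, so the flow is supercritical.

supercritical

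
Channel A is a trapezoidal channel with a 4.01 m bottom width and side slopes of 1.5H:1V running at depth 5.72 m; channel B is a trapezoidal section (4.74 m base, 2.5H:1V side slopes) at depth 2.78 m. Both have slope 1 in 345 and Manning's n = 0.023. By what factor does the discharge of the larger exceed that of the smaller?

3.25

Channel A: With bottom width b = 4.01 m and side slope z = 1.5: A = (b + zy)y = (4.01 + 1.5×5.72)×5.72 = 72.01 m²; P = b + 2y√(1+z²) = 4.01 + 2×5.72×1.803 = 24.63 m. Hydraulic radius R = A/P = 72.01/24.63 = 2.923 m. Q_A = (1/0.023)·72.01·2.923^(2/3)·√0.002899 = 344.7 m³/s.
Channel B: With bottom width b = 4.74 m and side slope z = 2.5: A = (b + zy)y = (4.74 + 2.5×2.78)×2.78 = 32.5 m²; P = b + 2y√(1+z²) = 4.74 + 2×2.78×2.693 = 19.71 m. Hydraulic radius R = A/P = 32.5/19.71 = 1.649 m. Q_B = (1/0.023)·32.5·1.649^(2/3)·√0.002899 = 106.2 m³/s.
The larger discharge is 344.7 m³/s and the smaller is 106.2 m³/s; the ratio is 3.25.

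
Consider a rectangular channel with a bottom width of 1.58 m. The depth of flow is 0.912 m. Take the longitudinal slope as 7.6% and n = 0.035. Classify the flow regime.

supercritical

Flow area A = b·y = 1.58 × 0.912 = 1.441 m². Wetted perimeter P = b + 2y = 1.58 + 2×0.912 = 3.404 m.
Hydraulic radius R = A/P = 1.441/3.404 = 0.4233 m.
V = (1/n) R^(2/3) √S = (1/0.035) × 0.4233^(2/3) × √0.076 = 4.441 m/s. Hydraulic depth D_h = A/T = 1.441/1.58 = 0.912 m.
Froude number Fr = V/√(g·D_h) = 4.441/√(9.81×0.912) = 1.48, which is greater than 1, so the flow is supercritical.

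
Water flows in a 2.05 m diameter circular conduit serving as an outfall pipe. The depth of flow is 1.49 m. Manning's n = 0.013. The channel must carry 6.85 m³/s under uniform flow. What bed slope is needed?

S = 0.0023

For a circular section of diameter D = 2.05 m at depth y = 1.49 m, the central angle is θ = 2 arccos(1 − 2y/D) = 4.083 rad. Then A = (D²/8)(θ − sin θ) = 2.57 m² and P = Dθ/2 = 4.185 m.
Hydraulic radius R = A/P = 2.57/4.185 = 0.614 m.
From Manning's equation, S = [nQ / (1 A R^(2/3))]² = [0.013 × 6.85 / (1 × 2.57 × 0.614^(2/3))]² = 0.0023.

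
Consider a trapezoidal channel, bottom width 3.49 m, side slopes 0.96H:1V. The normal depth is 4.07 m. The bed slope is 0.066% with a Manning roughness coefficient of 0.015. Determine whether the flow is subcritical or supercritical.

With bottom width b = 3.49 m and side slope z = 0.96: A = (b + zy)y = (3.49 + 0.96×4.07)×4.07 = 30.11 m²; P = b + 2y√(1+z²) = 3.49 + 2×4.07×1.386 = 14.77 m.
Hydraulic radius R = A/P = 30.11/14.77 = 2.038 m.
V = (1/n) R^(2/3) √S = (1/0.015) × 2.038^(2/3) × √0.00066 = 2.753 m/s. Hydraulic depth D_h = A/T = 30.11/11.3 = 2.663 m.
Froude number Fr = V/√(g·D_h) = 2.753/√(9.81×2.663) = 0.539, which is less than 1, so the flow is subcritical.

subcritical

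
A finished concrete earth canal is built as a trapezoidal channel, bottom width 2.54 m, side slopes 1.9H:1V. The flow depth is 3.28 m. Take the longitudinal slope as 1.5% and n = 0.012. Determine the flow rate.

Q = 423 m³/s

With bottom width b = 2.54 m and side slope z = 1.9: A = (b + zy)y = (2.54 + 1.9×3.28)×3.28 = 28.77 m²; P = b + 2y√(1+z²) = 2.54 + 2×3.28×2.147 = 16.62 m.
Hydraulic radius R = A/P = 28.77/16.62 = 1.731 m.
Manning's equation: Q = (1/n) A R^(2/3) S^(1/2) = (1/0.012) × 28.77 × 1.731^(2/3) × 0.015^(1/2) = 423 m³/s.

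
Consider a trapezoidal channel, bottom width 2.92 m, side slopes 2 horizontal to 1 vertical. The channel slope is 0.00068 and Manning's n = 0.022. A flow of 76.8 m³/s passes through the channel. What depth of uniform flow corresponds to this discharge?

y_n = 3.83 m

Manning's equation rearranged: A R^(2/3) = nQ / (1·√S) = 0.022 × 76.8 / (√0.00068) = 64.79.
At y = 3.18 m: A R^(2/3) = 42.39 — short.
At y = 4.54 m: A R^(2/3) = 96.19 — over.
At y = 3.83 m: A R^(2/3) = 64.78 — matches.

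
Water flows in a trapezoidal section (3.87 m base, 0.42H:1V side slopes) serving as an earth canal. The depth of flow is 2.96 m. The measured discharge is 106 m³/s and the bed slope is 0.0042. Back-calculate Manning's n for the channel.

With bottom width b = 3.87 m and side slope z = 0.42: A = (b + zy)y = (3.87 + 0.42×2.96)×2.96 = 15.14 m²; P = b + 2y√(1+z²) = 3.87 + 2×2.96×1.085 = 10.29 m.
Hydraulic radius R = A/P = 15.14/10.29 = 1.471 m.
Rearranging Manning's equation: n = (1/Q) A R^(2/3) S^(1/2) = (1/106) × 15.14 × 1.471^(2/3) × √0.0042 = 0.012.

n = 0.012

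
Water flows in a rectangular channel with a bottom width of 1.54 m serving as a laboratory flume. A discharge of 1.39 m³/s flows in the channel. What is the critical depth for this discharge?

y_c = 0.436 m

For a rectangular channel, critical depth y_c = (q²/g)^(1/3) where q = Q/b = 1.39/1.54 = 0.9026 m²/s.
So y_c = (0.9026²/9.81)^(1/3) = 0.436 m.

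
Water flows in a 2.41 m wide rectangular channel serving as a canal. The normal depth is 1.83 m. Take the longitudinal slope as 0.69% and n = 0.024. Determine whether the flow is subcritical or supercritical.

subcritical

Flow area A = b·y = 2.41 × 1.83 = 4.41 m². Wetted perimeter P = b + 2y = 2.41 + 2×1.83 = 6.07 m.
Hydraulic radius R = A/P = 4.41/6.07 = 0.7266 m.
V = (1/n) R^(2/3) √S = (1/0.024) × 0.7266^(2/3) × √0.0069 = 2.797 m/s. Hydraulic depth D_h = A/T = 4.41/2.41 = 1.83 m.
Froude number Fr = V/√(g·D_h) = 2.797/√(9.81×1.83) = 0.66, which is less than 1, so the flow is subcritical.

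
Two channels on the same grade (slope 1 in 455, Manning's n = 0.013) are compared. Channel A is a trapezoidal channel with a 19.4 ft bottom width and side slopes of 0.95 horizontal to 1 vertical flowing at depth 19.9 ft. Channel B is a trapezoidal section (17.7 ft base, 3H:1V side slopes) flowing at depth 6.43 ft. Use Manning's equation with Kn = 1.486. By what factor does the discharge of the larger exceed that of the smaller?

Channel A: With bottom width b = 19.4 ft and side slope z = 0.95: A = (b + zy)y = (19.4 + 0.95×19.9)×19.9 = 762.3 ft²; P = b + 2y√(1+z²) = 19.4 + 2×19.9×1.379 = 74.3 ft. Hydraulic radius R = A/P = 762.3/74.3 = 10.26 ft. Q_A = (1.486/0.013)·762.3·10.26^(2/3)·√0.002198 = 19290 ft³/s.
Channel B: With bottom width b = 17.7 ft and side slope z = 3: A = (b + zy)y = (17.7 + 3×6.43)×6.43 = 237.8 ft²; P = b + 2y√(1+z²) = 17.7 + 2×6.43×3.162 = 58.37 ft. Hydraulic radius R = A/P = 237.8/58.37 = 4.075 ft. Q_B = (1.486/0.013)·237.8·4.075^(2/3)·√0.002198 = 3252 ft³/s.
The larger discharge is 19290 ft³/s and the smaller is 3252 ft³/s; the ratio is 5.93.

5.93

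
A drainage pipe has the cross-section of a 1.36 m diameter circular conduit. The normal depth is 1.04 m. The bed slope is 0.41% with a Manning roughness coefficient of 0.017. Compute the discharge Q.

Q = 2.48 m³/s

For a circular section of diameter D = 1.36 m at depth y = 1.04 m, the central angle is θ = 2 arccos(1 − 2y/D) = 4.257 rad. Then A = (D²/8)(θ − sin θ) = 1.192 m² and P = Dθ/2 = 2.895 m.
Hydraulic radius R = A/P = 1.192/2.895 = 0.4117 m.
Manning's equation: Q = (1/n) A R^(2/3) S^(1/2) = (1/0.017) × 1.192 × 0.4117^(2/3) × 0.0041^(1/2) = 2.48 m³/s.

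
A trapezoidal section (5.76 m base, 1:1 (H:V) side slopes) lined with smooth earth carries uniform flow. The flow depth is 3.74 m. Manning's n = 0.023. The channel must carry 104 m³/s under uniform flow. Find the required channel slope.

S = 0.00161

With bottom width b = 5.76 m and side slope z = 1: A = (b + zy)y = (5.76 + 1×3.74)×3.74 = 35.53 m²; P = b + 2y√(1+z²) = 5.76 + 2×3.74×1.414 = 16.34 m.
Hydraulic radius R = A/P = 35.53/16.34 = 2.175 m.
From Manning's equation, S = [nQ / (1 A R^(2/3))]² = [0.023 × 104 / (1 × 35.53 × 2.175^(2/3))]² = 0.00161.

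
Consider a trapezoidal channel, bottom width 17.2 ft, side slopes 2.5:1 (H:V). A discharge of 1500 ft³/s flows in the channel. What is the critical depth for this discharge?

y_c = 4.86 ft

At critical depth, Q² T / (g A³) = 1, i.e. A³/T = Q²/g = 1500²/32.2 = 69880.
Try y = 5.49 ft: A³/T = 109600 — high.
Try y = 3.96 ft: A³/T = 33400 — low.
Try y = 4.86 ft: A³/T = 69930 — close enough.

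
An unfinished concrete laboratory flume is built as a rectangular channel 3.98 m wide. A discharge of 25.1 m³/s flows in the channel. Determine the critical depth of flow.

For a rectangular channel, critical depth y_c = (q²/g)^(1/3) where q = Q/b = 25.1/3.98 = 6.307 m²/s.
So y_c = (6.307²/9.81)^(1/3) = 1.59 m.

y_c = 1.59 m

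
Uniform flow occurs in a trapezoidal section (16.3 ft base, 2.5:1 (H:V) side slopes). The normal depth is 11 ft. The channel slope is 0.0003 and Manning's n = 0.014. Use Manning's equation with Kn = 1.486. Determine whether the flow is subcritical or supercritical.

subcritical

With bottom width b = 16.3 ft and side slope z = 2.5: A = (b + zy)y = (16.3 + 2.5×11)×11 = 481.8 ft²; P = b + 2y√(1+z²) = 16.3 + 2×11×2.693 = 75.54 ft.
Hydraulic radius R = A/P = 481.8/75.54 = 6.378 ft.
V = (1.486/n) R^(2/3) √S = (1.486/0.014) × 6.378^(2/3) × √0.0003 = 6.323 ft/s. Hydraulic depth D_h = A/T = 481.8/71.3 = 6.757 ft.
Froude number Fr = V/√(g·D_h) = 6.323/√(32.2×6.757) = 0.429, which is less than 1, so the flow is subcritical.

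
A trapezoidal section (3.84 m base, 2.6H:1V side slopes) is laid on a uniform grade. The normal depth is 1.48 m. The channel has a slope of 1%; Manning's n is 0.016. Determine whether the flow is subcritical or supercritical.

supercritical

With bottom width b = 3.84 m and side slope z = 2.6: A = (b + zy)y = (3.84 + 2.6×1.48)×1.48 = 11.38 m²; P = b + 2y√(1+z²) = 3.84 + 2×1.48×2.786 = 12.09 m.
Hydraulic radius R = A/P = 11.38/12.09 = 0.9415 m.
V = (1/n) R^(2/3) √S = (1/0.016) × 0.9415^(2/3) × √0.01 = 6.004 m/s. Hydraulic depth D_h = A/T = 11.38/11.54 = 0.9863 m.
Froude number Fr = V/√(g·D_h) = 6.004/√(9.81×0.9863) = 1.93, which is greater than 1, so the flow is supercritical.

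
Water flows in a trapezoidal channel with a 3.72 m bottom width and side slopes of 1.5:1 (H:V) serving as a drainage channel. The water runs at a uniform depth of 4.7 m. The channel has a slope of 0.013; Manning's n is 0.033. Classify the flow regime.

supercritical

With bottom width b = 3.72 m and side slope z = 1.5: A = (b + zy)y = (3.72 + 1.5×4.7)×4.7 = 50.62 m²; P = b + 2y√(1+z²) = 3.72 + 2×4.7×1.803 = 20.67 m.
Hydraulic radius R = A/P = 50.62/20.67 = 2.449 m.
V = (1/n) R^(2/3) √S = (1/0.033) × 2.449^(2/3) × √0.013 = 6.278 m/s. Hydraulic depth D_h = A/T = 50.62/17.82 = 2.841 m.
Froude number Fr = V/√(g·D_h) = 6.278/√(9.81×2.841) = 1.19, which is greater than 1, so the flow is supercritical.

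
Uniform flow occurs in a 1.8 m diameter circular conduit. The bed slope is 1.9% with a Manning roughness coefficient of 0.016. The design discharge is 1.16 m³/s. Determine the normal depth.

y_n = 0.365 m

Manning's equation rearranged: A R^(2/3) = nQ / (1·√S) = 0.016 × 1.16 / (√0.019) = 0.1346.
At y = 0.309 m: A R^(2/3) = 0.09587 — short.
At y = 0.453 m: A R^(2/3) = 0.2074 — over.
At y = 0.365 m: A R^(2/3) = 0.1346 — ≈ 0.1346.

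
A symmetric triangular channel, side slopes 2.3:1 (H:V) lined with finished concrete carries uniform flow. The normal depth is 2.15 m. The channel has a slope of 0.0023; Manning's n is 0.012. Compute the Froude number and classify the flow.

supercritical

For a triangular section with side slope z = 2.3: A = zy² = 2.3×2.15² = 10.63 m²; P = 2y√(1+z²) = 2×2.15×2.508 = 10.78 m.
Hydraulic radius R = A/P = 10.63/10.78 = 0.9859 m.
V = (1/n) R^(2/3) √S = (1/0.012) × 0.9859^(2/3) × √0.0023 = 3.959 m/s. Hydraulic depth D_h = A/T = 10.63/9.89 = 1.075 m.
Froude number Fr = V/√(g·D_h) = 3.959/√(9.81×1.075) = 1.22, which is greater than 1, so the flow is supercritical.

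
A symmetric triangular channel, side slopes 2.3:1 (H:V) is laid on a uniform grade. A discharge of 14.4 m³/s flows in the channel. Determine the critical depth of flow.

At critical depth, Q² T / (g A³) = 1, i.e. A³/T = Q²/g = 14.4²/9.81 = 21.14.
Trying y = 1.27 m: A³/T = 8.739 — short.
Trying y = 1.52 m: A³/T = 21.46 — close enough.

y_c = 1.52 m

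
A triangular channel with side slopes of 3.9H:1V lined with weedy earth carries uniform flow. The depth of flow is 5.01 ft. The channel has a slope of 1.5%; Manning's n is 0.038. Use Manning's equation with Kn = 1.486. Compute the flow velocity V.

V = 8.65 ft/s

For a triangular section with side slope z = 3.9: A = zy² = 3.9×5.01² = 97.89 ft²; P = 2y√(1+z²) = 2×5.01×4.026 = 40.34 ft.
Hydraulic radius R = A/P = 97.89/40.34 = 2.427 ft.
From Manning's equation, V = (1.486/n) R^(2/3) S^(1/2) = (1.486/0.038) × 2.427^(2/3) × 0.015^(1/2) = 8.65 ft/s.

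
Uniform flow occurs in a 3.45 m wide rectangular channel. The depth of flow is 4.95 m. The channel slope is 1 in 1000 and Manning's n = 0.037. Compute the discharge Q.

Flow area A = b·y = 3.45 × 4.95 = 17.08 m². Wetted perimeter P = b + 2y = 3.45 + 2×4.95 = 13.35 m.
Hydraulic radius R = A/P = 17.08/13.35 = 1.279 m.
Manning's equation: Q = (1/n) A R^(2/3) S^(1/2) = (1/0.037) × 17.08 × 1.279^(2/3) × 0.001^(1/2) = 17.2 m³/s.

Q = 17.2 m³/s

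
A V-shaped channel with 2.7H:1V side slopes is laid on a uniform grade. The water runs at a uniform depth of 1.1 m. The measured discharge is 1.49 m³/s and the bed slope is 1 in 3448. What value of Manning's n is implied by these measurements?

n = 0.024

For a triangular section with side slope z = 2.7: A = zy² = 2.7×1.1² = 3.267 m²; P = 2y√(1+z²) = 2×1.1×2.879 = 6.334 m.
Hydraulic radius R = A/P = 3.267/6.334 = 0.5158 m.
Rearranging Manning's equation: n = (1/Q) A R^(2/3) S^(1/2) = (1/1.49) × 3.267 × 0.5158^(2/3) × √0.00029 = 0.024.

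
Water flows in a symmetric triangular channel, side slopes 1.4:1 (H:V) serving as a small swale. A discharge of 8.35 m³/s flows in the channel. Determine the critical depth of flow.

At critical depth, Q² T / (g A³) = 1, i.e. A³/T = Q²/g = 8.35²/9.81 = 7.107.
Trying y = 1.66 m: A³/T = 12.35 — over.
Trying y = 1.27 m: A³/T = 3.238 — short.
Trying y = 1.49 m: A³/T = 7.197 — ≈ 7.107.

y_c = 1.49 m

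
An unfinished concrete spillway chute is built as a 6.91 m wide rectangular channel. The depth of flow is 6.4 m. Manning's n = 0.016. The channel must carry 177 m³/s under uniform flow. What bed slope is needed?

Flow area A = b·y = 6.91 × 6.4 = 44.22 m². Wetted perimeter P = b + 2y = 6.91 + 2×6.4 = 19.71 m.
Hydraulic radius R = A/P = 44.22/19.71 = 2.244 m.
From Manning's equation, S = [nQ / (1 A R^(2/3))]² = [0.016 × 177 / (1 × 44.22 × 2.244^(2/3))]² = 0.0014.

S = 0.0014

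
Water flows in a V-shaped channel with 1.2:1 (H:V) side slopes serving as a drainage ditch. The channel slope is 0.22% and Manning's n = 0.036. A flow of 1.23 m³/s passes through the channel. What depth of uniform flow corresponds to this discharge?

y_n = 1.16 m

Manning's equation rearranged: A R^(2/3) = nQ / (1·√S) = 0.036 × 1.23 / (√0.0022) = 0.9441.
At y = 1.35 m: A R^(2/3) = 1.412 — over.
At y = 1.16 m: A R^(2/3) = 0.942 — matches.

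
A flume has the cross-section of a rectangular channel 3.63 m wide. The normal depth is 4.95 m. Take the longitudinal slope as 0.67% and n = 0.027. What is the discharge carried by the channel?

Q = 65.8 m³/s

Flow area A = b·y = 3.63 × 4.95 = 17.97 m². Wetted perimeter P = b + 2y = 3.63 + 2×4.95 = 13.53 m.
Hydraulic radius R = A/P = 17.97/13.53 = 1.328 m.
Manning's equation: Q = (1/n) A R^(2/3) S^(1/2) = (1/0.027) × 17.97 × 1.328^(2/3) × 0.0067^(1/2) = 65.8 m³/s.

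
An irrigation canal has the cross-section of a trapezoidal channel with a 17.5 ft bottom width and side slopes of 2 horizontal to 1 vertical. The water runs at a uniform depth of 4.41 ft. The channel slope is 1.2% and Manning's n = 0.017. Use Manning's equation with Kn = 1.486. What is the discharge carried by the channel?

Q = 2370 ft³/s

With bottom width b = 17.5 ft and side slope z = 2: A = (b + zy)y = (17.5 + 2×4.41)×4.41 = 116.1 ft²; P = b + 2y√(1+z²) = 17.5 + 2×4.41×2.236 = 37.22 ft.
Hydraulic radius R = A/P = 116.1/37.22 = 3.118 ft.
Manning's equation: Q = (1.486/n) A R^(2/3) S^(1/2) = (1.486/0.017) × 116.1 × 3.118^(2/3) × 0.012^(1/2) = 2370 ft³/s.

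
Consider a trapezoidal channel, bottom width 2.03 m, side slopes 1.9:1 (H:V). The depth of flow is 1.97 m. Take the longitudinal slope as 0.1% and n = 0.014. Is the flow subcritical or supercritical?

With bottom width b = 2.03 m and side slope z = 1.9: A = (b + zy)y = (2.03 + 1.9×1.97)×1.97 = 11.37 m²; P = b + 2y√(1+z²) = 2.03 + 2×1.97×2.147 = 10.49 m.
Hydraulic radius R = A/P = 11.37/10.49 = 1.084 m.
V = (1/n) R^(2/3) √S = (1/0.014) × 1.084^(2/3) × √0.001 = 2.384 m/s. Hydraulic depth D_h = A/T = 11.37/9.516 = 1.195 m.
Froude number Fr = V/√(g·D_h) = 2.384/√(9.81×1.195) = 0.696, which is less than 1, so the flow is subcritical.

subcritical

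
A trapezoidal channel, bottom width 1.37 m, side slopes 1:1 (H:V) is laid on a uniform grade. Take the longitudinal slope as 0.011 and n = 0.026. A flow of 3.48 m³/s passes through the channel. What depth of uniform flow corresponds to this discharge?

y_n = 0.715 m

Manning's equation rearranged: A R^(2/3) = nQ / (1·√S) = 0.026 × 3.48 / (√0.011) = 0.8627.
Trying y = 0.826 m: A R^(2/3) = 1.126 — high.
Trying y = 0.55 m: A R^(2/3) = 0.5353 — low.
Trying y = 0.715 m: A R^(2/3) = 0.8617 — close enough.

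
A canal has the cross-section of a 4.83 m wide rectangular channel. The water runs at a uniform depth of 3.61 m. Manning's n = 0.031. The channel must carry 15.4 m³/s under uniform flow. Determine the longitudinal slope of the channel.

S = 0.000458

Flow area A = b·y = 4.83 × 3.61 = 17.44 m². Wetted perimeter P = b + 2y = 4.83 + 2×3.61 = 12.05 m.
Hydraulic radius R = A/P = 17.44/12.05 = 1.447 m.
From Manning's equation, S = [nQ / (1 A R^(2/3))]² = [0.031 × 15.4 / (1 × 17.44 × 1.447^(2/3))]² = 0.000458.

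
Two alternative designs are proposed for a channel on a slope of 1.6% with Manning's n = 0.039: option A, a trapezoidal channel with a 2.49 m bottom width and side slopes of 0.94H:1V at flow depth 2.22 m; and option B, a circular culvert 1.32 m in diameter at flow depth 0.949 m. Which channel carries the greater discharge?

Channel A: With bottom width b = 2.49 m and side slope z = 0.94: A = (b + zy)y = (2.49 + 0.94×2.22)×2.22 = 10.16 m²; P = b + 2y√(1+z²) = 2.49 + 2×2.22×1.372 = 8.584 m. Hydraulic radius R = A/P = 10.16/8.584 = 1.184 m. Q_A = (1/0.039)·10.16·1.184^(2/3)·√0.016 = 36.88 m³/s.
Channel B: For a circular section of diameter D = 1.32 m at depth y = 0.949 m, the central angle is θ = 2 arccos(1 − 2y/D) = 4.048 rad. Then A = (D²/8)(θ − sin θ) = 1.053 m² and P = Dθ/2 = 2.672 m. Hydraulic radius R = A/P = 1.053/2.672 = 0.3942 m. Q_B = (1/0.039)·1.053·0.3942^(2/3)·√0.016 = 1.836 m³/s.
Q_A = 36.88 m³/s vs Q_B = 1.836 m³/s, so channel A carries more.

channel A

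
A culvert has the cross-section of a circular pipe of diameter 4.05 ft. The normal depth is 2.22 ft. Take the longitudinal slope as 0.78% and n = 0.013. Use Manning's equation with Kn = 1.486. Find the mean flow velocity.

For a circular section of diameter D = 4.05 ft at depth y = 2.22 ft, the central angle is θ = 2 arccos(1 − 2y/D) = 3.334 rad. Then A = (D²/8)(θ − sin θ) = 7.23 ft² and P = Dθ/2 = 6.752 ft.
Hydraulic radius R = A/P = 7.23/6.752 = 1.071 ft.
From Manning's equation, V = (1.486/n) R^(2/3) S^(1/2) = (1.486/0.013) × 1.071^(2/3) × 0.0078^(1/2) = 10.6 ft/s.

V = 10.6 ft/s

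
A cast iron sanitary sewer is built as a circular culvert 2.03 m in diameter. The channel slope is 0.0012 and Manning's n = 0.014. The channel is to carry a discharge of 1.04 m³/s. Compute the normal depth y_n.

Manning's equation rearranged: A R^(2/3) = nQ / (1·√S) = 0.014 × 1.04 / (√0.0012) = 0.4203.
Try y = 0.734 m: A R^(2/3) = 0.5756 — high.
Try y = 0.437 m: A R^(2/3) = 0.2092 — low.
Try y = 0.622 m: A R^(2/3) = 0.4201 — close enough.

y_n = 0.622 m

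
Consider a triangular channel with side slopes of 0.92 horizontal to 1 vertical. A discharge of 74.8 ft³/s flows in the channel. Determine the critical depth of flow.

y_c = 3.33 ft

At critical depth, Q² T / (g A³) = 1, i.e. A³/T = Q²/g = 74.8²/32.2 = 173.8.
Try y = 3 ft: A³/T = 102.8 — too small.
Try y = 3.76 ft: A³/T = 318 — too large.
Try y = 3.33 ft: A³/T = 173.3 — matches.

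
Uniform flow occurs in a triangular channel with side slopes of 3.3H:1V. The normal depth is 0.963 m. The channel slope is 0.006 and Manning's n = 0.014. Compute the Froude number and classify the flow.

For a triangular section with side slope z = 3.3: A = zy² = 3.3×0.963² = 3.06 m²; P = 2y√(1+z²) = 2×0.963×3.448 = 6.641 m.
Hydraulic radius R = A/P = 3.06/6.641 = 0.4608 m.
V = (1/n) R^(2/3) √S = (1/0.014) × 0.4608^(2/3) × √0.006 = 3.301 m/s. Hydraulic depth D_h = A/T = 3.06/6.356 = 0.4815 m.
Froude number Fr = V/√(g·D_h) = 3.301/√(9.81×0.4815) = 1.52, which is greater than 1, so the flow is supercritical.

supercritical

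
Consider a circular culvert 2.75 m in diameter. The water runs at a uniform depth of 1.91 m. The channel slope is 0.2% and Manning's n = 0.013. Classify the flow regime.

For a circular section of diameter D = 2.75 m at depth y = 1.91 m, the central angle is θ = 2 arccos(1 − 2y/D) = 3.941 rad. Then A = (D²/8)(θ − sin θ) = 4.403 m² and P = Dθ/2 = 5.419 m.
Hydraulic radius R = A/P = 4.403/5.419 = 0.8126 m.
V = (1/n) R^(2/3) √S = (1/0.013) × 0.8126^(2/3) × √0.002 = 2.996 m/s. Hydraulic depth D_h = A/T = 4.403/2.533 = 1.738 m.
Froude number Fr = V/√(g·D_h) = 2.996/√(9.81×1.738) = 0.725, which is less than 1, so the flow is subcritical.

subcritical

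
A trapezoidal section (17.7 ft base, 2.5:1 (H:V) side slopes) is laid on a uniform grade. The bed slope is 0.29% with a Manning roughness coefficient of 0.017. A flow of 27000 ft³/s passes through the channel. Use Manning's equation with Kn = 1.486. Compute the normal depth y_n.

y_n = 18.8 ft

Manning's equation rearranged: A R^(2/3) = nQ / (1.486·√S) = 0.017 × 27000 / (1.486 × √0.0029) = 5736.
Try y = 21.1 ft: A R^(2/3) = 7494 — high.
Try y = 18.8 ft: A R^(2/3) = 5731 — ≈ 5736.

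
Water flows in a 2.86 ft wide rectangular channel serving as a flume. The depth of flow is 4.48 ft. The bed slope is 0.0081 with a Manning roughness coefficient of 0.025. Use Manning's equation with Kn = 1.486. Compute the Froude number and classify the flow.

Flow area A = b·y = 2.86 × 4.48 = 12.81 ft². Wetted perimeter P = b + 2y = 2.86 + 2×4.48 = 11.82 ft.
Hydraulic radius R = A/P = 12.81/11.82 = 1.084 ft.
V = (1.486/n) R^(2/3) √S = (1.486/0.025) × 1.084^(2/3) × √0.0081 = 5.645 ft/s. Hydraulic depth D_h = A/T = 12.81/2.86 = 4.48 ft.
Froude number Fr = V/√(g·D_h) = 5.645/√(32.2×4.48) = 0.47, which is less than 1, so the flow is subcritical.

subcritical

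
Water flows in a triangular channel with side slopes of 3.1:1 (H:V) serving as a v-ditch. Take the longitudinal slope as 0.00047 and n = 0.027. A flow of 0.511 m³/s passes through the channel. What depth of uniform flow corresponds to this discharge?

Manning's equation rearranged: A R^(2/3) = nQ / (1·√S) = 0.027 × 0.511 / (√0.00047) = 0.6364.
At y = 0.768 m: A R^(2/3) = 0.9346 — too large.
At y = 0.482 m: A R^(2/3) = 0.2699 — too small.
At y = 0.665 m: A R^(2/3) = 0.6366 — ≈ 0.6364.

y_n = 0.665 m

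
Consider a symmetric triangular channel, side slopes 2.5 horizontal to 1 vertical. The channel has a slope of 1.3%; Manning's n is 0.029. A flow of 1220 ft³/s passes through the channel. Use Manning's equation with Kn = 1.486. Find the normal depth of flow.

y_n = 6.37 ft

Manning's equation rearranged: A R^(2/3) = nQ / (1.486·√S) = 0.029 × 1220 / (1.486 × √0.013) = 208.8.
Trying y = 7.82 ft: A R^(2/3) = 361.1 — over.
Trying y = 5.72 ft: A R^(2/3) = 156.9 — short.
Trying y = 6.37 ft: A R^(2/3) = 209 — ≈ 208.8.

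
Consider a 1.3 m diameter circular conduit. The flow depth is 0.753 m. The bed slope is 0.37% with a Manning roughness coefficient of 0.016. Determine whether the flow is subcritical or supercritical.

For a circular section of diameter D = 1.3 m at depth y = 0.753 m, the central angle is θ = 2 arccos(1 − 2y/D) = 3.46 rad. Then A = (D²/8)(θ − sin θ) = 0.797 m² and P = Dθ/2 = 2.249 m.
Hydraulic radius R = A/P = 0.797/2.249 = 0.3544 m.
V = (1/n) R^(2/3) √S = (1/0.016) × 0.3544^(2/3) × √0.0037 = 1.904 m/s. Hydraulic depth D_h = A/T = 0.797/1.284 = 0.6209 m.
Froude number Fr = V/√(g·D_h) = 1.904/√(9.81×0.6209) = 0.771, which is less than 1, so the flow is subcritical.

subcritical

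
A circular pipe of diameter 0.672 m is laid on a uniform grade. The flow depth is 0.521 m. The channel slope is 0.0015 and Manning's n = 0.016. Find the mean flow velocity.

V = 0.838 m/s

For a circular section of diameter D = 0.672 m at depth y = 0.521 m, the central angle is θ = 2 arccos(1 − 2y/D) = 4.308 rad. Then A = (D²/8)(θ − sin θ) = 0.2951 m² and P = Dθ/2 = 1.447 m.
Hydraulic radius R = A/P = 0.2951/1.447 = 0.2039 m.
From Manning's equation, V = (1/n) R^(2/3) S^(1/2) = (1/0.016) × 0.2039^(2/3) × 0.0015^(1/2) = 0.838 m/s.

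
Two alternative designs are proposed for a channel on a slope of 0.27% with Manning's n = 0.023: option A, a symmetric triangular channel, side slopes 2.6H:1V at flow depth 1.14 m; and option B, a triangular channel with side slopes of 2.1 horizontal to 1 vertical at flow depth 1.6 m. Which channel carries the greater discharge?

channel B

Channel A: For a triangular section with side slope z = 2.6: A = zy² = 2.6×1.14² = 3.379 m²; P = 2y√(1+z²) = 2×1.14×2.786 = 6.351 m. Hydraulic radius R = A/P = 3.379/6.351 = 0.532 m. Q_A = (1/0.023)·3.379·0.532^(2/3)·√0.0027 = 5.012 m³/s.
Channel B: For a triangular section with side slope z = 2.1: A = zy² = 2.1×1.6² = 5.376 m²; P = 2y√(1+z²) = 2×1.6×2.326 = 7.443 m. Hydraulic radius R = A/P = 5.376/7.443 = 0.7223 m. Q_B = (1/0.023)·5.376·0.7223^(2/3)·√0.0027 = 9.777 m³/s.
Q_A = 5.012 m³/s vs Q_B = 9.777 m³/s, so channel B carries more.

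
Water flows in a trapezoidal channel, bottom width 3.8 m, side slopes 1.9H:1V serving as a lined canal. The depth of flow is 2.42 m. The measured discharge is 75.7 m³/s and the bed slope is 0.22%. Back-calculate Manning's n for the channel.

With bottom width b = 3.8 m and side slope z = 1.9: A = (b + zy)y = (3.8 + 1.9×2.42)×2.42 = 20.32 m²; P = b + 2y√(1+z²) = 3.8 + 2×2.42×2.147 = 14.19 m.
Hydraulic radius R = A/P = 20.32/14.19 = 1.432 m.
Rearranging Manning's equation: n = (1/Q) A R^(2/3) S^(1/2) = (1/75.7) × 20.32 × 1.432^(2/3) × √0.0022 = 0.016.

n = 0.016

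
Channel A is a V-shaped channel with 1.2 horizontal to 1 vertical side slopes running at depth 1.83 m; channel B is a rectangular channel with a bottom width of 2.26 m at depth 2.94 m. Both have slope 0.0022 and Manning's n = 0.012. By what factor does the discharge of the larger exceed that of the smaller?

Channel A: For a triangular section with side slope z = 1.2: A = zy² = 1.2×1.83² = 4.019 m²; P = 2y√(1+z²) = 2×1.83×1.562 = 5.717 m. Hydraulic radius R = A/P = 4.019/5.717 = 0.7029 m. Q_A = (1/0.012)·4.019·0.7029^(2/3)·√0.0022 = 12.42 m³/s.
Channel B: Flow area A = b·y = 2.26 × 2.94 = 6.644 m². Wetted perimeter P = b + 2y = 2.26 + 2×2.94 = 8.14 m. Hydraulic radius R = A/P = 6.644/8.14 = 0.8163 m. Q_B = (1/0.012)·6.644·0.8163^(2/3)·√0.0022 = 22.68 m³/s.
The larger discharge is 22.68 m³/s and the smaller is 12.42 m³/s; the ratio is 1.83.

1.83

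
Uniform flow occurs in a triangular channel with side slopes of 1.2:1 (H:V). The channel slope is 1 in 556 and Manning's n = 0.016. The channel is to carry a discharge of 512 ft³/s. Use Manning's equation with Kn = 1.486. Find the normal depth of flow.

y_n = 7.36 ft

Manning's equation rearranged: A R^(2/3) = nQ / (1.486·√S) = 0.016 × 512 / (1.486 × √0.001799) = 130.
Try y = 5.48 ft: A R^(2/3) = 59.19 — low.
Try y = 7.36 ft: A R^(2/3) = 130 — close enough.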